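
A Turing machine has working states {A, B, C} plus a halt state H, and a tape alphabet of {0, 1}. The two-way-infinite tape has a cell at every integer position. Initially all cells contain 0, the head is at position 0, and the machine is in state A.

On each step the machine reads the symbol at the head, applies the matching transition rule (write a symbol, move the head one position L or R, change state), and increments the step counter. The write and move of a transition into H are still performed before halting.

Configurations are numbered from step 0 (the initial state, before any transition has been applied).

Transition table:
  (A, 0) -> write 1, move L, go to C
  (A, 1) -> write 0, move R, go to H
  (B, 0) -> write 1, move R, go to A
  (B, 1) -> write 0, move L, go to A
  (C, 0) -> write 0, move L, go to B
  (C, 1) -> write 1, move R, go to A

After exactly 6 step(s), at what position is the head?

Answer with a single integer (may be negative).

Answer: 0

Derivation:
Step 1: in state A at pos 0, read 0 -> (A,0)->write 1,move L,goto C. Now: state=C, head=-1, tape[-2..1]=0010 (head:  ^)
Step 2: in state C at pos -1, read 0 -> (C,0)->write 0,move L,goto B. Now: state=B, head=-2, tape[-3..1]=00010 (head:  ^)
Step 3: in state B at pos -2, read 0 -> (B,0)->write 1,move R,goto A. Now: state=A, head=-1, tape[-3..1]=01010 (head:   ^)
Step 4: in state A at pos -1, read 0 -> (A,0)->write 1,move L,goto C. Now: state=C, head=-2, tape[-3..1]=01110 (head:  ^)
Step 5: in state C at pos -2, read 1 -> (C,1)->write 1,move R,goto A. Now: state=A, head=-1, tape[-3..1]=01110 (head:   ^)
Step 6: in state A at pos -1, read 1 -> (A,1)->write 0,move R,goto H. Now: state=H, head=0, tape[-3..1]=01010 (head:    ^)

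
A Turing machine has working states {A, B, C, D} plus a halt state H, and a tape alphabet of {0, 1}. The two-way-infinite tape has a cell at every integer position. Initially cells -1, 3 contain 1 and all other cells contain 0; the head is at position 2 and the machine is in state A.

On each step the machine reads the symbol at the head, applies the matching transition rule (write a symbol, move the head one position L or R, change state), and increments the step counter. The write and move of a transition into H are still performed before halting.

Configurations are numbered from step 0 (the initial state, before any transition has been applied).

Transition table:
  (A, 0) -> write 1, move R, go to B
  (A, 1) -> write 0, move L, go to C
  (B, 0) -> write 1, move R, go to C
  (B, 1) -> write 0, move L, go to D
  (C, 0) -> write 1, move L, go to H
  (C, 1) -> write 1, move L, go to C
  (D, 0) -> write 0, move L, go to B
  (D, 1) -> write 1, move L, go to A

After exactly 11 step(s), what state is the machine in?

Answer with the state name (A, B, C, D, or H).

Answer: H

Derivation:
Step 1: in state A at pos 2, read 0 -> (A,0)->write 1,move R,goto B. Now: state=B, head=3, tape[-2..4]=0100110 (head:      ^)
Step 2: in state B at pos 3, read 1 -> (B,1)->write 0,move L,goto D. Now: state=D, head=2, tape[-2..4]=0100100 (head:     ^)
Step 3: in state D at pos 2, read 1 -> (D,1)->write 1,move L,goto A. Now: state=A, head=1, tape[-2..4]=0100100 (head:    ^)
Step 4: in state A at pos 1, read 0 -> (A,0)->write 1,move R,goto B. Now: state=B, head=2, tape[-2..4]=0101100 (head:     ^)
Step 5: in state B at pos 2, read 1 -> (B,1)->write 0,move L,goto D. Now: state=D, head=1, tape[-2..4]=0101000 (head:    ^)
Step 6: in state D at pos 1, read 1 -> (D,1)->write 1,move L,goto A. Now: state=A, head=0, tape[-2..4]=0101000 (head:   ^)
Step 7: in state A at pos 0, read 0 -> (A,0)->write 1,move R,goto B. Now: state=B, head=1, tape[-2..4]=0111000 (head:    ^)
Step 8: in state B at pos 1, read 1 -> (B,1)->write 0,move L,goto D. Now: state=D, head=0, tape[-2..4]=0110000 (head:   ^)
Step 9: in state D at pos 0, read 1 -> (D,1)->write 1,move L,goto A. Now: state=A, head=-1, tape[-2..4]=0110000 (head:  ^)
Step 10: in state A at pos -1, read 1 -> (A,1)->write 0,move L,goto C. Now: state=C, head=-2, tape[-3..4]=00010000 (head:  ^)
Step 11: in state C at pos -2, read 0 -> (C,0)->write 1,move L,goto H. Now: state=H, head=-3, tape[-4..4]=001010000 (head:  ^)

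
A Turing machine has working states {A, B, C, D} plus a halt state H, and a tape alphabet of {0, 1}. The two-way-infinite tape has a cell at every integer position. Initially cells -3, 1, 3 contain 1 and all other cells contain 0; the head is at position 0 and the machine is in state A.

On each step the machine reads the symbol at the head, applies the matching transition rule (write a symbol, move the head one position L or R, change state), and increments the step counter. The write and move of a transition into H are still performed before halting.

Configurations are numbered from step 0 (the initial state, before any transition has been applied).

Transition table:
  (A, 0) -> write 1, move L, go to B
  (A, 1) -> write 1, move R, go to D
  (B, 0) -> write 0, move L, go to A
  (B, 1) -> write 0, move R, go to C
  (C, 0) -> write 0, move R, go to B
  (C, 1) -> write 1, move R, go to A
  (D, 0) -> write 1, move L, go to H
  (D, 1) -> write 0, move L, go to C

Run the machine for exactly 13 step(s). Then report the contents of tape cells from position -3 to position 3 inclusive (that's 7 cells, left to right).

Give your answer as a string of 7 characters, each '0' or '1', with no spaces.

Step 1: in state A at pos 0, read 0 -> (A,0)->write 1,move L,goto B. Now: state=B, head=-1, tape[-4..4]=010011010 (head:    ^)
Step 2: in state B at pos -1, read 0 -> (B,0)->write 0,move L,goto A. Now: state=A, head=-2, tape[-4..4]=010011010 (head:   ^)
Step 3: in state A at pos -2, read 0 -> (A,0)->write 1,move L,goto B. Now: state=B, head=-3, tape[-4..4]=011011010 (head:  ^)
Step 4: in state B at pos -3, read 1 -> (B,1)->write 0,move R,goto C. Now: state=C, head=-2, tape[-4..4]=001011010 (head:   ^)
Step 5: in state C at pos -2, read 1 -> (C,1)->write 1,move R,goto A. Now: state=A, head=-1, tape[-4..4]=001011010 (head:    ^)
Step 6: in state A at pos -1, read 0 -> (A,0)->write 1,move L,goto B. Now: state=B, head=-2, tape[-4..4]=001111010 (head:   ^)
Step 7: in state B at pos -2, read 1 -> (B,1)->write 0,move R,goto C. Now: state=C, head=-1, tape[-4..4]=000111010 (head:    ^)
Step 8: in state C at pos -1, read 1 -> (C,1)->write 1,move R,goto A. Now: state=A, head=0, tape[-4..4]=000111010 (head:     ^)
Step 9: in state A at pos 0, read 1 -> (A,1)->write 1,move R,goto D. Now: state=D, head=1, tape[-4..4]=000111010 (head:      ^)
Step 10: in state D at pos 1, read 1 -> (D,1)->write 0,move L,goto C. Now: state=C, head=0, tape[-4..4]=000110010 (head:     ^)
Step 11: in state C at pos 0, read 1 -> (C,1)->write 1,move R,goto A. Now: state=A, head=1, tape[-4..4]=000110010 (head:      ^)
Step 12: in state A at pos 1, read 0 -> (A,0)->write 1,move L,goto B. Now: state=B, head=0, tape[-4..4]=000111010 (head:     ^)
Step 13: in state B at pos 0, read 1 -> (B,1)->write 0,move R,goto C. Now: state=C, head=1, tape[-4..4]=000101010 (head:      ^)

Answer: 0010101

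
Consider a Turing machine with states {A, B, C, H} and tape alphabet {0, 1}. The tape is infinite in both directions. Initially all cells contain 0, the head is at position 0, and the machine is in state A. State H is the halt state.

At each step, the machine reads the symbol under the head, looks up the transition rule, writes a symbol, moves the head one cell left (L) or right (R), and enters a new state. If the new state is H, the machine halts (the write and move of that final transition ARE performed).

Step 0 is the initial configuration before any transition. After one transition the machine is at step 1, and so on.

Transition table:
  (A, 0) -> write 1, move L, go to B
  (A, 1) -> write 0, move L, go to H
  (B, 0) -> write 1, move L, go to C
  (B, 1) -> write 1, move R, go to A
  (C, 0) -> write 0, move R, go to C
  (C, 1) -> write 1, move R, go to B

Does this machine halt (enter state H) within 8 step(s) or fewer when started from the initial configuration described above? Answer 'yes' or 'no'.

Answer: yes

Derivation:
Step 1: in state A at pos 0, read 0 -> (A,0)->write 1,move L,goto B. Now: state=B, head=-1, tape[-2..1]=0010 (head:  ^)
Step 2: in state B at pos -1, read 0 -> (B,0)->write 1,move L,goto C. Now: state=C, head=-2, tape[-3..1]=00110 (head:  ^)
Step 3: in state C at pos -2, read 0 -> (C,0)->write 0,move R,goto C. Now: state=C, head=-1, tape[-3..1]=00110 (head:   ^)
Step 4: in state C at pos -1, read 1 -> (C,1)->write 1,move R,goto B. Now: state=B, head=0, tape[-3..1]=00110 (head:    ^)
Step 5: in state B at pos 0, read 1 -> (B,1)->write 1,move R,goto A. Now: state=A, head=1, tape[-3..2]=001100 (head:     ^)
Step 6: in state A at pos 1, read 0 -> (A,0)->write 1,move L,goto B. Now: state=B, head=0, tape[-3..2]=001110 (head:    ^)
Step 7: in state B at pos 0, read 1 -> (B,1)->write 1,move R,goto A. Now: state=A, head=1, tape[-3..2]=001110 (head:     ^)
Step 8: in state A at pos 1, read 1 -> (A,1)->write 0,move L,goto H. Now: state=H, head=0, tape[-3..2]=001100 (head:    ^)
State H reached at step 8; 8 <= 8 -> yes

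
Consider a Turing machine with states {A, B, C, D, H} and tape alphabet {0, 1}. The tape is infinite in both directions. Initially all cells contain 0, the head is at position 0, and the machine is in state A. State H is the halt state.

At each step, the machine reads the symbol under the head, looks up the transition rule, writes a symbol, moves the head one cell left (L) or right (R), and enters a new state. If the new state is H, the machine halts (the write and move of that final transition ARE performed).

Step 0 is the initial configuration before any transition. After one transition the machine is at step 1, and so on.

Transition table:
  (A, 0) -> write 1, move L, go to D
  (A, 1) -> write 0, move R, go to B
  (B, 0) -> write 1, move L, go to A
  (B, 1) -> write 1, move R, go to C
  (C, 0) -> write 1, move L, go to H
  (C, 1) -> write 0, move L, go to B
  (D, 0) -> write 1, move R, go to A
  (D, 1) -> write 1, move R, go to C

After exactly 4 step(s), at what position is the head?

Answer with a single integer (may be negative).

Step 1: in state A at pos 0, read 0 -> (A,0)->write 1,move L,goto D. Now: state=D, head=-1, tape[-2..1]=0010 (head:  ^)
Step 2: in state D at pos -1, read 0 -> (D,0)->write 1,move R,goto A. Now: state=A, head=0, tape[-2..1]=0110 (head:   ^)
Step 3: in state A at pos 0, read 1 -> (A,1)->write 0,move R,goto B. Now: state=B, head=1, tape[-2..2]=01000 (head:    ^)
Step 4: in state B at pos 1, read 0 -> (B,0)->write 1,move L,goto A. Now: state=A, head=0, tape[-2..2]=01010 (head:   ^)

Answer: 0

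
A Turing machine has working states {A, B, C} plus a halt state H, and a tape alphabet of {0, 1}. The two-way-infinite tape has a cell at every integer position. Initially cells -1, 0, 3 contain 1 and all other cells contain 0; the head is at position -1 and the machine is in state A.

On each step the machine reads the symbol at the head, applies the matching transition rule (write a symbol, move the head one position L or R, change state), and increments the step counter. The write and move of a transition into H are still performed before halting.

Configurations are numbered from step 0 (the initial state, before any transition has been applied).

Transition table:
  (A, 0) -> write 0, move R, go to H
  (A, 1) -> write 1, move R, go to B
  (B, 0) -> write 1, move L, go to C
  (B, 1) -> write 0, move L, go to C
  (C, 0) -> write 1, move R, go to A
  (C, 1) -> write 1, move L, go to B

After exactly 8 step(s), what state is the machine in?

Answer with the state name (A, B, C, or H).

Answer: B

Derivation:
Step 1: in state A at pos -1, read 1 -> (A,1)->write 1,move R,goto B. Now: state=B, head=0, tape[-2..4]=0110010 (head:   ^)
Step 2: in state B at pos 0, read 1 -> (B,1)->write 0,move L,goto C. Now: state=C, head=-1, tape[-2..4]=0100010 (head:  ^)
Step 3: in state C at pos -1, read 1 -> (C,1)->write 1,move L,goto B. Now: state=B, head=-2, tape[-3..4]=00100010 (head:  ^)
Step 4: in state B at pos -2, read 0 -> (B,0)->write 1,move L,goto C. Now: state=C, head=-3, tape[-4..4]=001100010 (head:  ^)
Step 5: in state C at pos -3, read 0 -> (C,0)->write 1,move R,goto A. Now: state=A, head=-2, tape[-4..4]=011100010 (head:   ^)
Step 6: in state A at pos -2, read 1 -> (A,1)->write 1,move R,goto B. Now: state=B, head=-1, tape[-4..4]=011100010 (head:    ^)
Step 7: in state B at pos -1, read 1 -> (B,1)->write 0,move L,goto C. Now: state=C, head=-2, tape[-4..4]=011000010 (head:   ^)
Step 8: in state C at pos -2, read 1 -> (C,1)->write 1,move L,goto B. Now: state=B, head=-3, tape[-4..4]=011000010 (head:  ^)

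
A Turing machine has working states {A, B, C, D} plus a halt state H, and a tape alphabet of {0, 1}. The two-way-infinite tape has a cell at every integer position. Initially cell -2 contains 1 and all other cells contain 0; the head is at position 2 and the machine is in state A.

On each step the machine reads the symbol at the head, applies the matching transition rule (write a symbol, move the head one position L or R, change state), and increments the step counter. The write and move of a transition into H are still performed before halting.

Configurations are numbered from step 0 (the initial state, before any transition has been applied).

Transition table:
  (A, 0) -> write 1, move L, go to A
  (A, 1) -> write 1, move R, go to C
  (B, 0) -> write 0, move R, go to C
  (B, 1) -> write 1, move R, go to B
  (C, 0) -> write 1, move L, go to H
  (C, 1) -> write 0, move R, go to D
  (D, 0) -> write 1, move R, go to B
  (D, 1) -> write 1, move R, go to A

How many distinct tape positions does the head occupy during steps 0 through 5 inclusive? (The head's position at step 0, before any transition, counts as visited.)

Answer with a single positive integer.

Step 1: in state A at pos 2, read 0 -> (A,0)->write 1,move L,goto A. Now: state=A, head=1, tape[-3..3]=0100010 (head:     ^)
Step 2: in state A at pos 1, read 0 -> (A,0)->write 1,move L,goto A. Now: state=A, head=0, tape[-3..3]=0100110 (head:    ^)
Step 3: in state A at pos 0, read 0 -> (A,0)->write 1,move L,goto A. Now: state=A, head=-1, tape[-3..3]=0101110 (head:   ^)
Step 4: in state A at pos -1, read 0 -> (A,0)->write 1,move L,goto A. Now: state=A, head=-2, tape[-3..3]=0111110 (head:  ^)
Step 5: in state A at pos -2, read 1 -> (A,1)->write 1,move R,goto C. Now: state=C, head=-1, tape[-3..3]=0111110 (head:   ^)
Head positions at steps 0..5: starting at 2, distinct positions visited = {-2, -1, 0, 1, 2} -> 5 position(s)

Answer: 5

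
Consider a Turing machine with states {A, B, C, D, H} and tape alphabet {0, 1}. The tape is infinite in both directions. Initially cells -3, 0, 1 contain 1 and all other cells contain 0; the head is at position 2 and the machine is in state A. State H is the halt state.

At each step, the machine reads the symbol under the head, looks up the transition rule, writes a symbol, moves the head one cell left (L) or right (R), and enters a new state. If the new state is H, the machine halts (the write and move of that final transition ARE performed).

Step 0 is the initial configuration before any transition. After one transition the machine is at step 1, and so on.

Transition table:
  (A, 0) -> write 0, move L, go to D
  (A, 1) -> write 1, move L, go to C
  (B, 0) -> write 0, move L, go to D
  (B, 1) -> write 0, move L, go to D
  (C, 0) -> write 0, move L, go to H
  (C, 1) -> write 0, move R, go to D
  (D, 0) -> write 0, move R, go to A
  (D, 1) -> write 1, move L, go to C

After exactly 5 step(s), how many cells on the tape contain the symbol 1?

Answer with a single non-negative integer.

Answer: 2

Derivation:
Step 1: in state A at pos 2, read 0 -> (A,0)->write 0,move L,goto D. Now: state=D, head=1, tape[-4..3]=01001100 (head:      ^)
Step 2: in state D at pos 1, read 1 -> (D,1)->write 1,move L,goto C. Now: state=C, head=0, tape[-4..3]=01001100 (head:     ^)
Step 3: in state C at pos 0, read 1 -> (C,1)->write 0,move R,goto D. Now: state=D, head=1, tape[-4..3]=01000100 (head:      ^)
Step 4: in state D at pos 1, read 1 -> (D,1)->write 1,move L,goto C. Now: state=C, head=0, tape[-4..3]=01000100 (head:     ^)
Step 5: in state C at pos 0, read 0 -> (C,0)->write 0,move L,goto H. Now: state=H, head=-1, tape[-4..3]=01000100 (head:    ^)
Cells containing 1 after step 5: {-3, 1} -> 2 cell(s)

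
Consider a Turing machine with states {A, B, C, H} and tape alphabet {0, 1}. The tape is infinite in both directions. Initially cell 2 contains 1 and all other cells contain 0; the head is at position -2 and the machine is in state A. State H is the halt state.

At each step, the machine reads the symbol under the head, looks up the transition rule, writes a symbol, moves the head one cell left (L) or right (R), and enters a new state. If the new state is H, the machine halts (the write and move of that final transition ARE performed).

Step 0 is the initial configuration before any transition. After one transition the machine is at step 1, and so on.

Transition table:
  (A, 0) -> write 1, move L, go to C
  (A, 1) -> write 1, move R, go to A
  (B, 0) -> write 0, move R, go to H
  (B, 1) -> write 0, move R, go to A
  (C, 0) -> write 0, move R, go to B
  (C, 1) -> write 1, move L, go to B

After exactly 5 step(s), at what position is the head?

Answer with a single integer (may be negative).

Answer: -1

Derivation:
Step 1: in state A at pos -2, read 0 -> (A,0)->write 1,move L,goto C. Now: state=C, head=-3, tape[-4..3]=00100010 (head:  ^)
Step 2: in state C at pos -3, read 0 -> (C,0)->write 0,move R,goto B. Now: state=B, head=-2, tape[-4..3]=00100010 (head:   ^)
Step 3: in state B at pos -2, read 1 -> (B,1)->write 0,move R,goto A. Now: state=A, head=-1, tape[-4..3]=00000010 (head:    ^)
Step 4: in state A at pos -1, read 0 -> (A,0)->write 1,move L,goto C. Now: state=C, head=-2, tape[-4..3]=00010010 (head:   ^)
Step 5: in state C at pos -2, read 0 -> (C,0)->write 0,move R,goto B. Now: state=B, head=-1, tape[-4..3]=00010010 (head:    ^)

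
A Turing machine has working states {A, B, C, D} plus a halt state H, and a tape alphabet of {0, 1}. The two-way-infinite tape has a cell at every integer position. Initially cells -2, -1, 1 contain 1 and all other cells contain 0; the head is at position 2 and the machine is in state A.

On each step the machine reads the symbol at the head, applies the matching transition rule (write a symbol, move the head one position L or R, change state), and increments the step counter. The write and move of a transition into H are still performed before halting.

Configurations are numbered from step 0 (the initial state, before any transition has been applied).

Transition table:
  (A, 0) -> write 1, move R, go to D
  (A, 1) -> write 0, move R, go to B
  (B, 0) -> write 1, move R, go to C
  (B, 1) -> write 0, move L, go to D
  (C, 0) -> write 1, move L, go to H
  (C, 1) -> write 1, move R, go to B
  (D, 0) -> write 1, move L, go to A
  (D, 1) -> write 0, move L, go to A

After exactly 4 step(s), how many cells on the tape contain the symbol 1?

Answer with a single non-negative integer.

Answer: 3

Derivation:
Step 1: in state A at pos 2, read 0 -> (A,0)->write 1,move R,goto D. Now: state=D, head=3, tape[-3..4]=01101100 (head:       ^)
Step 2: in state D at pos 3, read 0 -> (D,0)->write 1,move L,goto A. Now: state=A, head=2, tape[-3..4]=01101110 (head:      ^)
Step 3: in state A at pos 2, read 1 -> (A,1)->write 0,move R,goto B. Now: state=B, head=3, tape[-3..4]=01101010 (head:       ^)
Step 4: in state B at pos 3, read 1 -> (B,1)->write 0,move L,goto D. Now: state=D, head=2, tape[-3..4]=01101000 (head:      ^)
Cells containing 1 after step 4: {-2, -1, 1} -> 3 cell(s)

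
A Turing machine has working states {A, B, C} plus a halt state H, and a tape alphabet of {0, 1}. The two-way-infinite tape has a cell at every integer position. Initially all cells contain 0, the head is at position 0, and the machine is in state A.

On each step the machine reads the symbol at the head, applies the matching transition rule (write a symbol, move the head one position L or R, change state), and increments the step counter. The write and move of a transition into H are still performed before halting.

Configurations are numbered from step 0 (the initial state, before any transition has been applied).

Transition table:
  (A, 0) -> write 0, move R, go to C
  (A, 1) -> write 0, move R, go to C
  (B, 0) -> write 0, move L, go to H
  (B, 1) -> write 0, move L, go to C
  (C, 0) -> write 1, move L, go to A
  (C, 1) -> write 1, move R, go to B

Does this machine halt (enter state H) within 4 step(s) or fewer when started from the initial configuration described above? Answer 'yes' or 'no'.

Answer: no

Derivation:
Step 1: in state A at pos 0, read 0 -> (A,0)->write 0,move R,goto C. Now: state=C, head=1, tape[-1..2]=0000 (head:   ^)
Step 2: in state C at pos 1, read 0 -> (C,0)->write 1,move L,goto A. Now: state=A, head=0, tape[-1..2]=0010 (head:  ^)
Step 3: in state A at pos 0, read 0 -> (A,0)->write 0,move R,goto C. Now: state=C, head=1, tape[-1..2]=0010 (head:   ^)
Step 4: in state C at pos 1, read 1 -> (C,1)->write 1,move R,goto B. Now: state=B, head=2, tape[-1..3]=00100 (head:    ^)
After 4 step(s): state = B (not H) -> not halted within 4 -> no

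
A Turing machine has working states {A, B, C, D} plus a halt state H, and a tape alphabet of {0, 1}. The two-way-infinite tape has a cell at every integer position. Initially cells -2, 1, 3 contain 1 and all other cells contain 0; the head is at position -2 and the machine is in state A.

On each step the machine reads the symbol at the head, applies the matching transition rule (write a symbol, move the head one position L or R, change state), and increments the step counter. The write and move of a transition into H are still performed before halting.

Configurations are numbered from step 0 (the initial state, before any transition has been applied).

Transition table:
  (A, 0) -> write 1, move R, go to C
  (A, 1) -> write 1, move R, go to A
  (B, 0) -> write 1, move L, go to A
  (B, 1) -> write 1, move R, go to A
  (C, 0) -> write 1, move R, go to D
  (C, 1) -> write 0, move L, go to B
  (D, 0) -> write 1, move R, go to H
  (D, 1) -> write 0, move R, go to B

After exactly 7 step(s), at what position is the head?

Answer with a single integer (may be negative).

Answer: 1

Derivation:
Step 1: in state A at pos -2, read 1 -> (A,1)->write 1,move R,goto A. Now: state=A, head=-1, tape[-3..4]=01001010 (head:   ^)
Step 2: in state A at pos -1, read 0 -> (A,0)->write 1,move R,goto C. Now: state=C, head=0, tape[-3..4]=01101010 (head:    ^)
Step 3: in state C at pos 0, read 0 -> (C,0)->write 1,move R,goto D. Now: state=D, head=1, tape[-3..4]=01111010 (head:     ^)
Step 4: in state D at pos 1, read 1 -> (D,1)->write 0,move R,goto B. Now: state=B, head=2, tape[-3..4]=01110010 (head:      ^)
Step 5: in state B at pos 2, read 0 -> (B,0)->write 1,move L,goto A. Now: state=A, head=1, tape[-3..4]=01110110 (head:     ^)
Step 6: in state A at pos 1, read 0 -> (A,0)->write 1,move R,goto C. Now: state=C, head=2, tape[-3..4]=01111110 (head:      ^)
Step 7: in state C at pos 2, read 1 -> (C,1)->write 0,move L,goto B. Now: state=B, head=1, tape[-3..4]=01111010 (head:     ^)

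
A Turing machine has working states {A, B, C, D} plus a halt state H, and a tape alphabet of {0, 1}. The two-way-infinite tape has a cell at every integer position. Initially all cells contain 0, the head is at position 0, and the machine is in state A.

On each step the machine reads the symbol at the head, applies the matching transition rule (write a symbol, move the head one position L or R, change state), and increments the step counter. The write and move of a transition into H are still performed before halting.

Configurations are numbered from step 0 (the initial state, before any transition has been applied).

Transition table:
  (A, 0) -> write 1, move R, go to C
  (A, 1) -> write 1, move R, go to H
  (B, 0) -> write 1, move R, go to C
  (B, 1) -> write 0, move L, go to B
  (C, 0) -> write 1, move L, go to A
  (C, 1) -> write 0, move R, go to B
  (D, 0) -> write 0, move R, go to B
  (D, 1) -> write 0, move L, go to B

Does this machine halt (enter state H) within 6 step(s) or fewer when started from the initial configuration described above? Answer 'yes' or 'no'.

Answer: yes

Derivation:
Step 1: in state A at pos 0, read 0 -> (A,0)->write 1,move R,goto C. Now: state=C, head=1, tape[-1..2]=0100 (head:   ^)
Step 2: in state C at pos 1, read 0 -> (C,0)->write 1,move L,goto A. Now: state=A, head=0, tape[-1..2]=0110 (head:  ^)
Step 3: in state A at pos 0, read 1 -> (A,1)->write 1,move R,goto H. Now: state=H, head=1, tape[-1..2]=0110 (head:   ^)
State H reached at step 3; 3 <= 6 -> yes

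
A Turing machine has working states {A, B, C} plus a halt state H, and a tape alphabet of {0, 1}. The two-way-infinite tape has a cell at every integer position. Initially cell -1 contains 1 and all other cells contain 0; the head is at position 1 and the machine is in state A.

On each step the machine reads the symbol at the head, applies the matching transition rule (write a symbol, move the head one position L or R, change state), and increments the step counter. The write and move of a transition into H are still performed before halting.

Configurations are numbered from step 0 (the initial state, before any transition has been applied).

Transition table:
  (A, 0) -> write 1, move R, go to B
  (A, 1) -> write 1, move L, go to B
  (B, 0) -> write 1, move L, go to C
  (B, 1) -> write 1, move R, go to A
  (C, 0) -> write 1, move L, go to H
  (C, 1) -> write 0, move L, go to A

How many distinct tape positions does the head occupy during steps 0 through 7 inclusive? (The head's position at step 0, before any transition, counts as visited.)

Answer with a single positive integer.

Step 1: in state A at pos 1, read 0 -> (A,0)->write 1,move R,goto B. Now: state=B, head=2, tape[-2..3]=010100 (head:     ^)
Step 2: in state B at pos 2, read 0 -> (B,0)->write 1,move L,goto C. Now: state=C, head=1, tape[-2..3]=010110 (head:    ^)
Step 3: in state C at pos 1, read 1 -> (C,1)->write 0,move L,goto A. Now: state=A, head=0, tape[-2..3]=010010 (head:   ^)
Step 4: in state A at pos 0, read 0 -> (A,0)->write 1,move R,goto B. Now: state=B, head=1, tape[-2..3]=011010 (head:    ^)
Step 5: in state B at pos 1, read 0 -> (B,0)->write 1,move L,goto C. Now: state=C, head=0, tape[-2..3]=011110 (head:   ^)
Step 6: in state C at pos 0, read 1 -> (C,1)->write 0,move L,goto A. Now: state=A, head=-1, tape[-2..3]=010110 (head:  ^)
Step 7: in state A at pos -1, read 1 -> (A,1)->write 1,move L,goto B. Now: state=B, head=-2, tape[-3..3]=0010110 (head:  ^)
Head positions at steps 0..7: starting at 1, distinct positions visited = {-2, -1, 0, 1, 2} -> 5 position(s)

Answer: 5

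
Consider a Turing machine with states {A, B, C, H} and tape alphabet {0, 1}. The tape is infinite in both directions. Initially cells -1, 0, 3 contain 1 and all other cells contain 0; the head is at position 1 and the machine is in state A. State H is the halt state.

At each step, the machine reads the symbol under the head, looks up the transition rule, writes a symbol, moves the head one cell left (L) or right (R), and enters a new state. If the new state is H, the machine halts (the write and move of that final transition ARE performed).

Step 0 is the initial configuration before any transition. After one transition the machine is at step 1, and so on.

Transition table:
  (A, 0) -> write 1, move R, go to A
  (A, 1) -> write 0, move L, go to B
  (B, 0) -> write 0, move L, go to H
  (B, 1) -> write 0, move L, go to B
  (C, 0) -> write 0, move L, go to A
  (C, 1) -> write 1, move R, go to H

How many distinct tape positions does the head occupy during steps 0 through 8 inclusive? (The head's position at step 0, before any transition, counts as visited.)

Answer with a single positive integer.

Step 1: in state A at pos 1, read 0 -> (A,0)->write 1,move R,goto A. Now: state=A, head=2, tape[-2..4]=0111010 (head:     ^)
Step 2: in state A at pos 2, read 0 -> (A,0)->write 1,move R,goto A. Now: state=A, head=3, tape[-2..4]=0111110 (head:      ^)
Step 3: in state A at pos 3, read 1 -> (A,1)->write 0,move L,goto B. Now: state=B, head=2, tape[-2..4]=0111100 (head:     ^)
Step 4: in state B at pos 2, read 1 -> (B,1)->write 0,move L,goto B. Now: state=B, head=1, tape[-2..4]=0111000 (head:    ^)
Step 5: in state B at pos 1, read 1 -> (B,1)->write 0,move L,goto B. Now: state=B, head=0, tape[-2..4]=0110000 (head:   ^)
Step 6: in state B at pos 0, read 1 -> (B,1)->write 0,move L,goto B. Now: state=B, head=-1, tape[-2..4]=0100000 (head:  ^)
Step 7: in state B at pos -1, read 1 -> (B,1)->write 0,move L,goto B. Now: state=B, head=-2, tape[-3..4]=00000000 (head:  ^)
Step 8: in state B at pos -2, read 0 -> (B,0)->write 0,move L,goto H. Now: state=H, head=-3, tape[-4..4]=000000000 (head:  ^)
Head positions at steps 0..8: starting at 1, distinct positions visited = {-3, -2, -1, 0, 1, 2, 3} -> 7 position(s)

Answer: 7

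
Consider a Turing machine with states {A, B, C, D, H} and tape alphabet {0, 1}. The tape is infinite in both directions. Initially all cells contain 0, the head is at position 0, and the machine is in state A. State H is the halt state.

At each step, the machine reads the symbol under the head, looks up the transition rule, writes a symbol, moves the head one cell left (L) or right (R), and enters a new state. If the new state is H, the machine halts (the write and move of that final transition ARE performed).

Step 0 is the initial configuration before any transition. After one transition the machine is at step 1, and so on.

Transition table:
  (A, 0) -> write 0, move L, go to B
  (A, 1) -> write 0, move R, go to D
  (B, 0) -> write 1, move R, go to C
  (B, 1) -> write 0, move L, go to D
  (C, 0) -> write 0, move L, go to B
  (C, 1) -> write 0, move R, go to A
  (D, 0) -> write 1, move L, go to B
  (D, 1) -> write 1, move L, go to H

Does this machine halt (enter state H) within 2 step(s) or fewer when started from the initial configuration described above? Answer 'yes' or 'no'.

Answer: no

Derivation:
Step 1: in state A at pos 0, read 0 -> (A,0)->write 0,move L,goto B. Now: state=B, head=-1, tape[-2..1]=0000 (head:  ^)
Step 2: in state B at pos -1, read 0 -> (B,0)->write 1,move R,goto C. Now: state=C, head=0, tape[-2..1]=0100 (head:   ^)
After 2 step(s): state = C (not H) -> not halted within 2 -> no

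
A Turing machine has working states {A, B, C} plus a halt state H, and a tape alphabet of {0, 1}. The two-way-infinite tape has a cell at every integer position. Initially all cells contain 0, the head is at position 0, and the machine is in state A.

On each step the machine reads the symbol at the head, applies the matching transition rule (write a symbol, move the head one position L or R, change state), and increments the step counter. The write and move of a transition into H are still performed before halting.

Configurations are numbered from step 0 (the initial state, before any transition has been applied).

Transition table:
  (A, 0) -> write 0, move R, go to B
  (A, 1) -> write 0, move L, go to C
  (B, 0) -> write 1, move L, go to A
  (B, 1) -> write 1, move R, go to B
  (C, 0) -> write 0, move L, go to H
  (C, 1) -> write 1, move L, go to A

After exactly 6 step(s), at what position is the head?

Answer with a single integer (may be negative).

Answer: 0

Derivation:
Step 1: in state A at pos 0, read 0 -> (A,0)->write 0,move R,goto B. Now: state=B, head=1, tape[-1..2]=0000 (head:   ^)
Step 2: in state B at pos 1, read 0 -> (B,0)->write 1,move L,goto A. Now: state=A, head=0, tape[-1..2]=0010 (head:  ^)
Step 3: in state A at pos 0, read 0 -> (A,0)->write 0,move R,goto B. Now: state=B, head=1, tape[-1..2]=0010 (head:   ^)
Step 4: in state B at pos 1, read 1 -> (B,1)->write 1,move R,goto B. Now: state=B, head=2, tape[-1..3]=00100 (head:    ^)
Step 5: in state B at pos 2, read 0 -> (B,0)->write 1,move L,goto A. Now: state=A, head=1, tape[-1..3]=00110 (head:   ^)
Step 6: in state A at pos 1, read 1 -> (A,1)->write 0,move L,goto C. Now: state=C, head=0, tape[-1..3]=00010 (head:  ^)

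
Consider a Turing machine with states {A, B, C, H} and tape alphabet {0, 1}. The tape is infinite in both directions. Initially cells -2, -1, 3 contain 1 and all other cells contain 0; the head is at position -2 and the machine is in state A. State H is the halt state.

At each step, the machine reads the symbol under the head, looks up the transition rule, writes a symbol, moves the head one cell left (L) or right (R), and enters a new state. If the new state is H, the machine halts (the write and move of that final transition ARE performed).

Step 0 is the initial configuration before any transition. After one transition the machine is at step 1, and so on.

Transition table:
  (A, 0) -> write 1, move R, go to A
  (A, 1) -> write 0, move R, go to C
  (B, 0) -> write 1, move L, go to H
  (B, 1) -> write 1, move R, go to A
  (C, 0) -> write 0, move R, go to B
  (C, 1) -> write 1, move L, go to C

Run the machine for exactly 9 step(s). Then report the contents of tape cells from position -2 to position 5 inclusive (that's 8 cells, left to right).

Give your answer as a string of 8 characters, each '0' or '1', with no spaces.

Step 1: in state A at pos -2, read 1 -> (A,1)->write 0,move R,goto C. Now: state=C, head=-1, tape[-3..4]=00100010 (head:   ^)
Step 2: in state C at pos -1, read 1 -> (C,1)->write 1,move L,goto C. Now: state=C, head=-2, tape[-3..4]=00100010 (head:  ^)
Step 3: in state C at pos -2, read 0 -> (C,0)->write 0,move R,goto B. Now: state=B, head=-1, tape[-3..4]=00100010 (head:   ^)
Step 4: in state B at pos -1, read 1 -> (B,1)->write 1,move R,goto A. Now: state=A, head=0, tape[-3..4]=00100010 (head:    ^)
Step 5: in state A at pos 0, read 0 -> (A,0)->write 1,move R,goto A. Now: state=A, head=1, tape[-3..4]=00110010 (head:     ^)
Step 6: in state A at pos 1, read 0 -> (A,0)->write 1,move R,goto A. Now: state=A, head=2, tape[-3..4]=00111010 (head:      ^)
Step 7: in state A at pos 2, read 0 -> (A,0)->write 1,move R,goto A. Now: state=A, head=3, tape[-3..4]=00111110 (head:       ^)
Step 8: in state A at pos 3, read 1 -> (A,1)->write 0,move R,goto C. Now: state=C, head=4, tape[-3..5]=001111000 (head:        ^)
Step 9: in state C at pos 4, read 0 -> (C,0)->write 0,move R,goto B. Now: state=B, head=5, tape[-3..6]=0011110000 (head:         ^)

Answer: 01111000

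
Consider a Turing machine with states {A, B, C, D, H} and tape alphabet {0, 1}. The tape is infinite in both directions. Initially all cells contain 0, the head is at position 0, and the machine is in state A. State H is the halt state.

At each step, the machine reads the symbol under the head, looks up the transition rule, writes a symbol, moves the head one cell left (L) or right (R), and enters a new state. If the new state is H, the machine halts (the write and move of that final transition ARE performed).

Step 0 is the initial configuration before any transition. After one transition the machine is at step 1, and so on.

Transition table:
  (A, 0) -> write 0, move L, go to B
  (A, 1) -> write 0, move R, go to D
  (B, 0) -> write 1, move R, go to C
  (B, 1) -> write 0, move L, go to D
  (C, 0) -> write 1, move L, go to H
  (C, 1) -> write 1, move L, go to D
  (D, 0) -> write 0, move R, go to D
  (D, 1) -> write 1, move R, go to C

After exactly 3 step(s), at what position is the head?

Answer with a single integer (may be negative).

Answer: -1

Derivation:
Step 1: in state A at pos 0, read 0 -> (A,0)->write 0,move L,goto B. Now: state=B, head=-1, tape[-2..1]=0000 (head:  ^)
Step 2: in state B at pos -1, read 0 -> (B,0)->write 1,move R,goto C. Now: state=C, head=0, tape[-2..1]=0100 (head:   ^)
Step 3: in state C at pos 0, read 0 -> (C,0)->write 1,move L,goto H. Now: state=H, head=-1, tape[-2..1]=0110 (head:  ^)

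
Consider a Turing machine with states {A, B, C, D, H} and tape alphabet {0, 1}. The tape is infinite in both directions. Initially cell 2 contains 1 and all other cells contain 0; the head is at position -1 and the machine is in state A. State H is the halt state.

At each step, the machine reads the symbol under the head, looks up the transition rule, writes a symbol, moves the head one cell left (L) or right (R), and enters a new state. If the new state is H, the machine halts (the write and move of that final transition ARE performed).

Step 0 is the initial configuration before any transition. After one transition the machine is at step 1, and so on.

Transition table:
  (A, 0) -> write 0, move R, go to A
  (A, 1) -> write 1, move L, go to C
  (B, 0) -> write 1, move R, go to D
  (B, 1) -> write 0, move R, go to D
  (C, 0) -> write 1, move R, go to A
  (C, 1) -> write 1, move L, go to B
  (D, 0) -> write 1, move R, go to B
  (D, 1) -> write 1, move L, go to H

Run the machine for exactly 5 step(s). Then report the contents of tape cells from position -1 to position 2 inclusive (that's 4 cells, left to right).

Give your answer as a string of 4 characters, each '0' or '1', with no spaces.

Answer: 0011

Derivation:
Step 1: in state A at pos -1, read 0 -> (A,0)->write 0,move R,goto A. Now: state=A, head=0, tape[-2..3]=000010 (head:   ^)
Step 2: in state A at pos 0, read 0 -> (A,0)->write 0,move R,goto A. Now: state=A, head=1, tape[-2..3]=000010 (head:    ^)
Step 3: in state A at pos 1, read 0 -> (A,0)->write 0,move R,goto A. Now: state=A, head=2, tape[-2..3]=000010 (head:     ^)
Step 4: in state A at pos 2, read 1 -> (A,1)->write 1,move L,goto C. Now: state=C, head=1, tape[-2..3]=000010 (head:    ^)
Step 5: in state C at pos 1, read 0 -> (C,0)->write 1,move R,goto A. Now: state=A, head=2, tape[-2..3]=000110 (head:     ^)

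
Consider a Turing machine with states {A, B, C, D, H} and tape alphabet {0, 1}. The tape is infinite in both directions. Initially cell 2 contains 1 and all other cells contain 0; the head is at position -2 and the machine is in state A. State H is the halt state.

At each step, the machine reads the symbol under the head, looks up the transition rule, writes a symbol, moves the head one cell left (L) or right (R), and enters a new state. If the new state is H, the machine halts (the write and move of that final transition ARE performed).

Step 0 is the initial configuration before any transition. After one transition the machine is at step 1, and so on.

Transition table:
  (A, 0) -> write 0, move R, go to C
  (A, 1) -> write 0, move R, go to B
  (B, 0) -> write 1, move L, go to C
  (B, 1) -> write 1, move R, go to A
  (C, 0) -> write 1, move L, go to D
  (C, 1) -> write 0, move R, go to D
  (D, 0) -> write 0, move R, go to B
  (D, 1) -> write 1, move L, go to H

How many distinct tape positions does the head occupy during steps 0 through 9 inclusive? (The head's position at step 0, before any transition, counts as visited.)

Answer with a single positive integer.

Answer: 6

Derivation:
Step 1: in state A at pos -2, read 0 -> (A,0)->write 0,move R,goto C. Now: state=C, head=-1, tape[-3..3]=0000010 (head:   ^)
Step 2: in state C at pos -1, read 0 -> (C,0)->write 1,move L,goto D. Now: state=D, head=-2, tape[-3..3]=0010010 (head:  ^)
Step 3: in state D at pos -2, read 0 -> (D,0)->write 0,move R,goto B. Now: state=B, head=-1, tape[-3..3]=0010010 (head:   ^)
Step 4: in state B at pos -1, read 1 -> (B,1)->write 1,move R,goto A. Now: state=A, head=0, tape[-3..3]=0010010 (head:    ^)
Step 5: in state A at pos 0, read 0 -> (A,0)->write 0,move R,goto C. Now: state=C, head=1, tape[-3..3]=0010010 (head:     ^)
Step 6: in state C at pos 1, read 0 -> (C,0)->write 1,move L,goto D. Now: state=D, head=0, tape[-3..3]=0010110 (head:    ^)
Step 7: in state D at pos 0, read 0 -> (D,0)->write 0,move R,goto B. Now: state=B, head=1, tape[-3..3]=0010110 (head:     ^)
Step 8: in state B at pos 1, read 1 -> (B,1)->write 1,move R,goto A. Now: state=A, head=2, tape[-3..3]=0010110 (head:      ^)
Step 9: in state A at pos 2, read 1 -> (A,1)->write 0,move R,goto B. Now: state=B, head=3, tape[-3..4]=00101000 (head:       ^)
Head positions at steps 0..9: starting at -2, distinct positions visited = {-2, -1, 0, 1, 2, 3} -> 6 position(s)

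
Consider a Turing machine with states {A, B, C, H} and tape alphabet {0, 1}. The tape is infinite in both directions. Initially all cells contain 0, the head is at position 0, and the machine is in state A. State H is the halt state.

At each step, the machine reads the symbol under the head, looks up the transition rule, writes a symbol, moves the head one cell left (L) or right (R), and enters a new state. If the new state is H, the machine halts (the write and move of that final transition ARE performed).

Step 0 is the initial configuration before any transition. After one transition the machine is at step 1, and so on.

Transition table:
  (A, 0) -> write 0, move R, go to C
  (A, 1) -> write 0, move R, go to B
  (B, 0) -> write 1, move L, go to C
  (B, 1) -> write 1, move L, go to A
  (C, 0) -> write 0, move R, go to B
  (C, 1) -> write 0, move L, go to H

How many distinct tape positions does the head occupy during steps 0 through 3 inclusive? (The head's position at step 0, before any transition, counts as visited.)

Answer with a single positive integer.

Step 1: in state A at pos 0, read 0 -> (A,0)->write 0,move R,goto C. Now: state=C, head=1, tape[-1..2]=0000 (head:   ^)
Step 2: in state C at pos 1, read 0 -> (C,0)->write 0,move R,goto B. Now: state=B, head=2, tape[-1..3]=00000 (head:    ^)
Step 3: in state B at pos 2, read 0 -> (B,0)->write 1,move L,goto C. Now: state=C, head=1, tape[-1..3]=00010 (head:   ^)
Head positions at steps 0..3: starting at 0, distinct positions visited = {0, 1, 2} -> 3 position(s)

Answer: 3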